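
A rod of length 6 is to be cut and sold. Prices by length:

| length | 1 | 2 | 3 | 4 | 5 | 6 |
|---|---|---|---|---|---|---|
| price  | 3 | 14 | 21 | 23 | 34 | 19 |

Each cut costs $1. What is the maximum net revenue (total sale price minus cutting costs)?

Let v[k] be the best obtainable value from length k. For each k, try every first piece i and keep the best of price[i] + v[k−i] minus the 1 cut fee when i<k.
v[1] = 3
v[2] = 14
v[3] = 21
v[4] = 27  (first piece 2, then v[2]=14)
v[5] = 34  (first piece 2, then v[3]=21)
v[6] = 41  (first piece 3, then v[3]=21)
One optimal plan: pieces 3 + 3 (1 cut) → $42 − $1 = $41.

41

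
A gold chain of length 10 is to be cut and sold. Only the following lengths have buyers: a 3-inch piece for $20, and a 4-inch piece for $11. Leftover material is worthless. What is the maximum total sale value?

60

Consider every possible first cut. r[k] is the best of p[i]+r[k−i] over all sellable i≤k.
r[1] = 0
r[2] = 0
r[3] = 20
r[4] = max(20+0, 11+0) = 20
r[5] = max(20+0, 11+0) = 20
r[6] = max(20+20, 11+0) = 40
r[7] = max(20+20, 11+20) = 40
r[8] = max(20+20, 11+20) = 40
r[9] = max(20+40, 11+20) = 60
r[10] = max(20+40, 11+40) = 60
One optimal cutting: pieces 3 + 3 + 3 with 1 inch of scrap → $60.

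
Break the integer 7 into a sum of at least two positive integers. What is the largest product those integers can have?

12

Let m[k] be the best product for length k (with at least one cut). For each first piece i, the rest contributes max(k−i, m[k−i]).
m[2] = 1·max(1,0) = 1·1 = 1
m[3] = 1·max(2,1) = 1·2 = 2
m[4] = 2·max(2,1) = 2·2 = 4
m[5] = 2·max(3,2) = 2·3 = 6
m[6] = 3·max(3,2) = 3·3 = 9
m[7] = 2·max(5,6) = 2·6 = 12
One optimal split: 3 + 2 + 2; product 3·2·2 = 12.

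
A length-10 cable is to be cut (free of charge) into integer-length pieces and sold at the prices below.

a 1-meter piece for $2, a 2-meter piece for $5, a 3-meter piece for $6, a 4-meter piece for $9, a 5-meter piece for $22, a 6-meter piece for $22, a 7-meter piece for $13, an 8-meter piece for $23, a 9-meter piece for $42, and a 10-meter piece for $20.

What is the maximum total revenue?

44

Build R[k] bottom-up: R[k] = max over allowed piece i of (p[i] + R[k−i]).
R[1] = 2
R[2] = 5
R[3] = 7  (first piece 1, then R[2]=5)
R[4] = 10  (first piece 2, then R[2]=5)
R[5] = 22
R[6] = 24  (first piece 1, then R[5]=22)
R[7] = 27  (first piece 2, then R[5]=22)
R[8] = 29  (first piece 1, then R[7]=27)
R[9] = 42
R[10] = 44  (first piece 1, then R[9]=42)
One optimal cutting: 9 + 1 → $42 + $2 = $44.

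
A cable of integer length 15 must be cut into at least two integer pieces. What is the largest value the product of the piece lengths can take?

243

Let g[k] be the best product for length k (with at least one cut). For each first piece i, the rest contributes max(k−i, g[k−i]).
g[2] = 1·max(1,0) = 1·1 = 1
g[3] = max(1·2, 2·1) = 2
g[4] = max(1·3, 2·2, 3·1) = 4
g[5] = max(1·4, 2·3, 3·2, 4·1) = 6
g[6] = max(1·6, 2·4, 3·3, 4·2, 5·1) = 9
g[7] = max(1·9, 2·6, 3·4, 4·3, 5·2, 6·1) = 12
g[8] = max(1·12, 2·9, 3·6, …, 6·2, 7·1) = 18
g[9] = max(1·18, 2·12, 3·9, …, 7·2, 8·1) = 27
g[10] = max(1·27, 2·18, 3·12, …, 8·2, 9·1) = 36
g[11] = max(1·36, 2·27, 3·18, …, 9·2, 10·1) = 54
g[12] = max(1·54, 2·36, 3·27, …, 10·2, 11·1) = 81
g[13] = max(1·81, 2·54, 3·36, …, 11·2, 12·1) = 108
g[14] = max(1·108, 2·81, 3·54, …, 12·2, 13·1) = 162
g[15] = max(1·162, 2·108, 3·81, …, 13·2, 14·1) = 243
One optimal split: 3 + 3 + 3 + 3 + 3; product 3·3·3·3·3 = 243.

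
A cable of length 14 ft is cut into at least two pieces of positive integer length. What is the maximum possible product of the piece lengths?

162

Let f[k] be the best product for length k (with at least one cut). For each first piece i, the rest contributes max(k−i, f[k−i]).
f[2] = 1*max(1,0) = 1*1 = 1
f[3] = max(1*2, 2*1) = 2
f[4] = max(1*3, 2*2, 3*1) = 4
f[5] = max(1*4, 2*3, 3*2, 4*1) = 6
f[6] = max(1*6, 2*4, 3*3, 4*2, 5*1) = 9
f[7] = max(1*9, 2*6, 3*4, 4*3, 5*2, 6*1) = 12
f[8] = max(1*12, 2*9, 3*6, …, 6*2, 7*1) = 18
f[9] = max(1*18, 2*12, 3*9, …, 7*2, 8*1) = 27
f[10] = max(1*27, 2*18, 3*12, …, 8*2, 9*1) = 36
f[11] = max(1*36, 2*27, 3*18, …, 9*2, 10*1) = 54
f[12] = max(1*54, 2*36, 3*27, …, 10*2, 11*1) = 81
f[13] = max(1*81, 2*54, 3*36, …, 11*2, 12*1) = 108
f[14] = max(1*108, 2*81, 3*54, …, 12*2, 13*1) = 162
One optimal split: 3 + 3 + 3 + 3 + 2; product 3*3*3*3*2 = 162.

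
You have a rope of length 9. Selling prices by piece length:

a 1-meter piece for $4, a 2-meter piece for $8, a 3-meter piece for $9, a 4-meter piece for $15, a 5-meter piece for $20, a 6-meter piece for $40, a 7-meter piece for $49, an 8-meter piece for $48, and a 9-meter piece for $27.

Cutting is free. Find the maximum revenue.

Let v[k] be the best obtainable value from length k. For each k, try every first piece i and keep the best of price[i] + v[k−i].
v[1] = 4
v[2] = 8  (first piece 1, then v[1]=4)
v[3] = 12  (first piece 1, then v[2]=8)
v[4] = 16  (first piece 1, then v[3]=12)
v[5] = 20  (first piece 1, then v[4]=16)
v[6] = 40
v[7] = 49
v[8] = 53  (first piece 1, then v[7]=49)
v[9] = 57  (first piece 1, then v[8]=53)
One optimal cutting: 7 + 1 + 1 → $49 + $4 + $4 = $57.

57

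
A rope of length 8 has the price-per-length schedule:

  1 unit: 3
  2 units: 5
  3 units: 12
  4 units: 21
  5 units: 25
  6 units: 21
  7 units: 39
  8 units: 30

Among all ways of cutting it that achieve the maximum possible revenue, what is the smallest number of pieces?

Let r[k] be the best obtainable value from length k. For each k, try every first piece i and keep the best of price[i] + r[k−i].
r[1] = 3
r[2] = 6  (first piece 1, then r[1]=3)
r[3] = 12
r[4] = 21
r[5] = 25
r[6] = 28  (first piece 1, then r[5]=25)
r[7] = 39
r[8] = 42  (first piece 1, then r[7]=39)
Maximum revenue is 42.
Now minimize piece count subject to staying optimal: for each k, pieces[k] = 1 + min over i with p[i]+r[k−i]=r[k] of pieces[k−i].
pieces[5] = 1
pieces[6] = 2
pieces[7] = 1
pieces[8] = 2

2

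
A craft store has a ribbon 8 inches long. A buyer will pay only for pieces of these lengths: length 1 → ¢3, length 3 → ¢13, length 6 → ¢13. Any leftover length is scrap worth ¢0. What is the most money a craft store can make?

32

Consider every possible first cut. f[k] is the best of p[i]+f[k−i] over all sellable i≤k.
f[1] = 3
f[2] = 6  (first piece 1, then f[1]=3)
f[3] = max(3+6, 13+0) = 13
f[4] = max(3+13, 13+3) = 16
f[5] = max(3+16, 13+6) = 19
f[6] = max(3+19, 13+13, 13+0) = 26
f[7] = max(3+26, 13+16, 13+3) = 29
f[8] = max(3+29, 13+19, 13+6) = 32
One optimal cutting: 3 + 3 + 1 + 1 → ¢32.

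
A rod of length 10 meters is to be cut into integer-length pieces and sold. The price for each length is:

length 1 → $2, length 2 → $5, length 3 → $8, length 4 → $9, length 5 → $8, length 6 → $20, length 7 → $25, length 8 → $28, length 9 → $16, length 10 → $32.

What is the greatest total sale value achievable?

33

Build best[k] bottom-up: best[k] = max over allowed piece i of (p[i] + best[k−i]).
best[1] = 2
best[2] = 5
best[3] = 8
best[4] = 10  (first piece 1, then best[3]=8)
best[5] = 13  (first piece 2, then best[3]=8)
best[6] = 20
best[7] = 25
best[8] = 28
best[9] = 30  (first piece 1, then best[8]=28)
best[10] = 33  (first piece 2, then best[8]=28)
One optimal cutting: 8 + 2 → $28 + $5 = $33.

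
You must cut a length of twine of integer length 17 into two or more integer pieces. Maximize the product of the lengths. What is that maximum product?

486

Fill g[k] for k=2..17: at each k try every first piece i and multiply by the better of (k−i) uncut or g[k−i].
Small cases: g[2]=1, g[3]=2, g[4]=4, g[5]=6, g[6]=9, g[7]=12, g[8]=18, g[9]=27, g[10]=36, g[11]=54, g[12]=81.
g[13] = max(1·81, 2·54, 3·36, …, 11·2, 12·1) = 108
g[14] = max(1·108, 2·81, 3·54, …, 12·2, 13·1) = 162
g[15] = max(1·162, 2·108, 3·81, …, 13·2, 14·1) = 243
g[16] = max(1·243, 2·162, 3·108, …, 14·2, 15·1) = 324
g[17] = max(1·324, 2·243, 3·162, …, 15·2, 16·1) = 486
One optimal split: 3 + 3 + 3 + 3 + 3 + 2; product 3·3·3·3·3·2 = 486.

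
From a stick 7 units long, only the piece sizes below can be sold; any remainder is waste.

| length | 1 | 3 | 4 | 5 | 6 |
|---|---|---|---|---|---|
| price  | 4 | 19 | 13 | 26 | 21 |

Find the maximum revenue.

42

Build best[k] bottom-up: best[k] = max over allowed piece i of (p[i] + best[k−i]).
best[1] = 4
best[2] = 8  (first piece 1, then best[1]=4)
best[3] = 19
best[4] = 23  (first piece 1, then best[3]=19)
best[5] = 27  (first piece 1, then best[4]=23)
best[6] = 38  (first piece 3, then best[3]=19)
best[7] = 42  (first piece 1, then best[6]=38)
One optimal cutting: 3 + 3 + 1 → €42.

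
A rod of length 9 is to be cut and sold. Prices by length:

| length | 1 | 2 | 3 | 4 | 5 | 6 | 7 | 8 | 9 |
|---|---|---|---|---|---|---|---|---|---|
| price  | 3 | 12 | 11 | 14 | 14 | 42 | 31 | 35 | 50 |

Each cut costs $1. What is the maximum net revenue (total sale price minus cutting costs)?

55

Consider every possible first cut. v[k] is the best of p[i]+v[k−i] over all sellable i≤k, charging 1 whenever i<k.
v[1] = 3
v[2] = max(3+3-1, 12+0) = 12
v[3] = max(3+12-1, 12+3-1, 11+0) = 14
v[4] = max(3+14-1, 12+12-1, 11+3-1, 14+0) = 23
v[5] = max(3+23-1, 12+14-1, 11+12-1, 14+3-1, 14+0) = 25
v[6] = max(3+25-1, 12+23-1, 11+14-1, 14+12-1, 14+3-1, 42+0) = 42
v[7] = max(3+42-1, 12+25-1, 11+23-1, …, 42+3-1, 31+0) = 44
v[8] = max(3+44-1, 12+42-1, 11+25-1, …, 31+3-1, 35+0) = 53
v[9] = max(3+53-1, 12+44-1, 11+42-1, …, 35+3-1, 50+0) = 55
One optimal plan: pieces 6 + 2 + 1 (2 cuts) → $57 − $2 = $55.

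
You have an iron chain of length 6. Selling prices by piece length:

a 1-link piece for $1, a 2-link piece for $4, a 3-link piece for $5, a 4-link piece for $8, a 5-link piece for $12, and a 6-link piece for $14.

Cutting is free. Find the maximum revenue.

14

Consider every possible first cut. r[k] is the best of p[i]+r[k−i] over all sellable i≤k.
r[1] = 1
r[2] = max(1+1, 4+0) = 4
r[3] = max(1+4, 4+1, 5+0) = 5
r[4] = max(1+5, 4+4, 5+1, 8+0) = 8
r[5] = max(1+8, 4+5, 5+4, 8+1, 12+0) = 12
r[6] = max(1+12, 4+8, 5+5, 8+4, 12+1, 14+0) = 14
Best is to sell the whole 6-link piece uncut for $14.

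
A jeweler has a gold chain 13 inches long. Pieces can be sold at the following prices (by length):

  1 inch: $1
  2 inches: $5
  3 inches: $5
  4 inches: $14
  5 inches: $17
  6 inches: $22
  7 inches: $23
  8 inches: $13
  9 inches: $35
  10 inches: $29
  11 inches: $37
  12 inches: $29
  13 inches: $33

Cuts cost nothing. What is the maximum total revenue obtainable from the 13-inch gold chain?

49

Build best[k] bottom-up: best[k] = max over allowed piece i of (p[i] + best[k−i]).
best[1] = 1
best[2] = max(1+1, 5+0) = 5
best[3] = max(1+5, 5+1, 5+0) = 6
best[4] = max(1+6, 5+5, 5+1, 14+0) = 14
best[5] = max(1+14, 5+6, 5+5, 14+1, 17+0) = 17
best[6] = max(1+17, 5+14, 5+6, 14+5, 17+1, 22+0) = 22
best[7] = max(1+22, 5+17, 5+14, …, 22+1, 23+0) = 23
best[8] = max(1+23, 5+22, 5+17, …, 23+1, 13+0) = 28
best[9] = max(1+28, 5+23, 5+22, …, 13+1, 35+0) = 35
best[10] = max(1+35, 5+28, 5+23, …, 35+1, 29+0) = 36
best[11] = max(1+36, 5+35, 5+28, …, 29+1, 37+0) = 40
best[12] = max(1+40, 5+36, 5+35, …, 37+1, 29+0) = 44
best[13] = max(1+44, 5+40, 5+36, …, 29+1, 33+0) = 49
One optimal cutting: 9 + 4 → $35 + $14 = $49.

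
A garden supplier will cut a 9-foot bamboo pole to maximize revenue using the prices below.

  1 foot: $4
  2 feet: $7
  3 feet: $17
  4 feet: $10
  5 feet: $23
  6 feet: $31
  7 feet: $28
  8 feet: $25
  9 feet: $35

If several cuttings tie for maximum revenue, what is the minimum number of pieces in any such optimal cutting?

3

Consider every possible first cut. r[k] is the best of p[i]+r[k−i] over all sellable i≤k.
r[1] = 4
r[2] = 8  (first piece 1, then r[1]=4)
r[3] = 17
r[4] = 21  (first piece 1, then r[3]=17)
r[5] = 25  (first piece 1, then r[4]=21)
r[6] = 34  (first piece 3, then r[3]=17)
r[7] = 38  (first piece 1, then r[6]=34)
r[8] = 42  (first piece 1, then r[7]=38)
r[9] = 51  (first piece 3, then r[6]=34)
Maximum revenue is $51.
Now minimize piece count subject to staying optimal: for each k, pieces[k] = 1 + min over i with p[i]+r[k−i]=r[k] of pieces[k−i].
pieces[6] = 2
pieces[7] = 3
pieces[8] = 4
pieces[9] = 3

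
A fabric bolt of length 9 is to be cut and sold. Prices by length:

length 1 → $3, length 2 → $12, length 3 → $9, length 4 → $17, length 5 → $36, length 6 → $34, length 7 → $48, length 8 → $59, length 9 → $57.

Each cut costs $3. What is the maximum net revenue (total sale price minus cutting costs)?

59

Build v[k] bottom-up: v[k] = max over allowed piece i of (p[i] + v[k−i]) − 3 per cut.
v[1] = 3
v[2] = 12
v[3] = 12  (first piece 1, then v[2]=12)
v[4] = 21  (first piece 2, then v[2]=12)
v[5] = 36
v[6] = 36  (first piece 1, then v[5]=36)
v[7] = 48
v[8] = 59
v[9] = 59  (first piece 1, then v[8]=59)
One optimal plan: pieces 8 + 1 (1 cut) → $62 − $3 = $59.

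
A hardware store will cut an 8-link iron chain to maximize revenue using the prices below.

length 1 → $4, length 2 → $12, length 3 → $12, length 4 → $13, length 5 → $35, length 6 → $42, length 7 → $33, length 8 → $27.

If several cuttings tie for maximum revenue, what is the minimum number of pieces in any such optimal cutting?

Consider every possible first cut. r[k] is the best of p[i]+r[k−i] over all sellable i≤k.
r[1] = 4
r[2] = max(4+4, 12+0) = 12
r[3] = max(4+12, 12+4, 12+0) = 16
r[4] = max(4+16, 12+12, 12+4, 13+0) = 24
r[5] = max(4+24, 12+16, 12+12, 13+4, 35+0) = 35
r[6] = max(4+35, 12+24, 12+16, 13+12, 35+4, 42+0) = 42
r[7] = max(4+42, 12+35, 12+24, …, 42+4, 33+0) = 47
r[8] = max(4+47, 12+42, 12+35, …, 33+4, 27+0) = 54
Maximum revenue is $54.
Now minimize piece count subject to staying optimal: for each k, pieces[k] = 1 + min over i with p[i]+r[k−i]=r[k] of pieces[k−i].
pieces[5] = 1
pieces[6] = 1
pieces[7] = 2
pieces[8] = 2

2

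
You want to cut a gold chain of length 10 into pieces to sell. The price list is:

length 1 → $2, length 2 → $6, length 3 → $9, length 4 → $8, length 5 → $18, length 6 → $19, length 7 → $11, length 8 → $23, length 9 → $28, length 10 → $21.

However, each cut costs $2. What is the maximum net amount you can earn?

Build net[k] bottom-up: net[k] = max over allowed piece i of (p[i] + net[k−i]) − 2 per cut.
net[1] = 2
net[2] = max(2+2-2, 6+0) = 6
net[3] = max(2+6-2, 6+2-2, 9+0) = 9
net[4] = max(2+9-2, 6+6-2, 9+2-2, 8+0) = 10
net[5] = max(2+10-2, 6+9-2, 9+6-2, 8+2-2, 18+0) = 18
net[6] = max(2+18-2, 6+10-2, 9+9-2, 8+6-2, 18+2-2, 19+0) = 19
net[7] = max(2+19-2, 6+18-2, 9+10-2, …, 19+2-2, 11+0) = 22
net[8] = max(2+22-2, 6+19-2, 9+18-2, …, 11+2-2, 23+0) = 25
net[9] = max(2+25-2, 6+22-2, 9+19-2, …, 23+2-2, 28+0) = 28
net[10] = max(2+28-2, 6+25-2, 9+22-2, …, 28+2-2, 21+0) = 34
One optimal plan: pieces 5 + 5 (1 cut) → $36 − $2 = $34.

34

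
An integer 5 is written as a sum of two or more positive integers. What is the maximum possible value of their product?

Define f[k] = max over 1≤i<k of i · max(k−i, f[k−i]); the inner max lets the remainder stay uncut if that's better.
f[2] = 1·max(1,0) = 1·1 = 1
f[3] = max(1·2, 2·1) = 2
f[4] = max(1·3, 2·2, 3·1) = 4
f[5] = max(1·4, 2·3, 3·2, 4·1) = 6
One optimal split: 3 + 2; product 3·2 = 6.

6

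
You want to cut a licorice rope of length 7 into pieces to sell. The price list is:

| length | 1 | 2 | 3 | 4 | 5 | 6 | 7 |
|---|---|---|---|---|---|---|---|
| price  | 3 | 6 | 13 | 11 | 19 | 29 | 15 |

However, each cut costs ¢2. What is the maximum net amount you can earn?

30

Consider every possible first cut. r[k] is the best of p[i]+r[k−i] over all sellable i≤k, charging 2 whenever i<k.
r[1] = 3
r[2] = max(3+3-2, 6+0) = 6
r[3] = max(3+6-2, 6+3-2, 13+0) = 13
r[4] = max(3+13-2, 6+6-2, 13+3-2, 11+0) = 14
r[5] = max(3+14-2, 6+13-2, 13+6-2, 11+3-2, 19+0) = 19
r[6] = max(3+19-2, 6+14-2, 13+13-2, 11+6-2, 19+3-2, 29+0) = 29
r[7] = max(3+29-2, 6+19-2, 13+14-2, …, 29+3-2, 15+0) = 30
One optimal plan: pieces 6 + 1 (1 cut) → ¢32 − ¢2 = ¢30.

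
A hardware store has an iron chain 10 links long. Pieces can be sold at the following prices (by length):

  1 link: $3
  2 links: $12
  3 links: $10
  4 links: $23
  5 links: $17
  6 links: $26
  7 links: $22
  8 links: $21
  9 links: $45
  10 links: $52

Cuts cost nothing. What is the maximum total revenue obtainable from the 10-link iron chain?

Consider every possible first cut. r[k] is the best of p[i]+r[k−i] over all sellable i≤k.
r[1] = 3
r[2] = 12
r[3] = 15  (first piece 1, then r[2]=12)
r[4] = 24  (first piece 2, then r[2]=12)
r[5] = 27  (first piece 1, then r[4]=24)
r[6] = 36  (first piece 2, then r[4]=24)
r[7] = 39  (first piece 1, then r[6]=36)
r[8] = 48  (first piece 2, then r[6]=36)
r[9] = 51  (first piece 1, then r[8]=48)
r[10] = 60  (first piece 2, then r[8]=48)
One optimal cutting: 2 + 2 + 2 + 2 + 2 → $12 + $12 + $12 + $12 + $12 = $60.

60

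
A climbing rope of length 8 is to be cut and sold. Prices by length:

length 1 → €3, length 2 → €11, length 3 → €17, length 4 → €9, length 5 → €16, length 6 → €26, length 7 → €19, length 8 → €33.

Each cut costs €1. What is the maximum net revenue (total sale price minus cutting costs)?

Build v[k] bottom-up: v[k] = max over allowed piece i of (p[i] + v[k−i]) − 1 per cut.
v[1] = 3
v[2] = 11
v[3] = 17
v[4] = 21  (first piece 2, then v[2]=11)
v[5] = 27  (first piece 2, then v[3]=17)
v[6] = 33  (first piece 3, then v[3]=17)
v[7] = 37  (first piece 2, then v[5]=27)
v[8] = 43  (first piece 2, then v[6]=33)
One optimal plan: pieces 3 + 3 + 2 (2 cuts) → €45 − €2 = €43.

43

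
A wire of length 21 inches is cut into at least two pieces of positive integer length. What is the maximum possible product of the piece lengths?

Define g[k] = max over 1≤i<k of i · max(k−i, g[k−i]); the inner max lets the remainder stay uncut if that's better.
g[2] = 1*max(1,0) = 1*1 = 1
g[3] = 1*max(2,1) = 1*2 = 2
g[4] = 2*max(2,1) = 2*2 = 4
g[5] = 2*max(3,2) = 2*3 = 6
g[6] = 3*max(3,2) = 3*3 = 9
g[7] = 2*max(5,6) = 2*6 = 12
g[8] = 2*max(6,9) = 2*9 = 18
g[9] = 3*max(6,9) = 3*9 = 27
g[10] = 2*max(8,18) = 2*18 = 36
g[11] = 2*max(9,27) = 2*27 = 54
g[12] = 3*max(9,27) = 3*27 = 81
g[13] = 2*max(11,54) = 2*54 = 108
g[14] = 2*max(12,81) = 2*81 = 162
g[15] = 3*max(12,81) = 3*81 = 243
g[16] = 2*max(14,162) = 2*162 = 324
g[17] = 2*max(15,243) = 2*243 = 486
g[18] = 3*max(15,243) = 3*243 = 729
g[19] = 2*max(17,486) = 2*486 = 972
g[20] = 2*max(18,729) = 2*729 = 1458
g[21] = 3*max(18,729) = 3*729 = 2187
One optimal split: 3 + 3 + 3 + 3 + 3 + 3 + 3; product 3*3*3*3*3*3*3 = 2187.

2187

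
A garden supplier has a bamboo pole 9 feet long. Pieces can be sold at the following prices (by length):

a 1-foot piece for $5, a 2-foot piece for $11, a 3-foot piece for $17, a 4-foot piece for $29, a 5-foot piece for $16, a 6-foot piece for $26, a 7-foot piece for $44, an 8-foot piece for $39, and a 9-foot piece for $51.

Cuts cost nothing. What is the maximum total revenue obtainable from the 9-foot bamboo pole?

Let R[k] be the best obtainable value from length k. For each k, try every first piece i and keep the best of price[i] + R[k−i].
R[1] = 5
R[2] = max(5+5, 11+0) = 11
R[3] = max(5+11, 11+5, 17+0) = 17
R[4] = max(5+17, 11+11, 17+5, 29+0) = 29
R[5] = max(5+29, 11+17, 17+11, 29+5, 16+0) = 34
R[6] = max(5+34, 11+29, 17+17, 29+11, 16+5, 26+0) = 40
R[7] = max(5+40, 11+34, 17+29, …, 26+5, 44+0) = 46
R[8] = max(5+46, 11+40, 17+34, …, 44+5, 39+0) = 58
R[9] = max(5+58, 11+46, 17+40, …, 39+5, 51+0) = 63
One optimal cutting: 4 + 4 + 1 → $29 + $29 + $5 = $63.

63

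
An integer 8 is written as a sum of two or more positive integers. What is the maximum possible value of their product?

18

Fill f[k] for k=2..8: at each k try every first piece i and multiply by the better of (k−i) uncut or f[k−i].
f[2] = 1×max(1,0) = 1×1 = 1
f[3] = max(1×2, 2×1) = 2
f[4] = max(1×3, 2×2, 3×1) = 4
f[5] = max(1×4, 2×3, 3×2, 4×1) = 6
f[6] = max(1×6, 2×4, 3×3, 4×2, 5×1) = 9
f[7] = max(1×9, 2×6, 3×4, 4×3, 5×2, 6×1) = 12
f[8] = max(1×12, 2×9, 3×6, …, 6×2, 7×1) = 18
One optimal split: 3 + 3 + 2; product 3×3×2 = 18.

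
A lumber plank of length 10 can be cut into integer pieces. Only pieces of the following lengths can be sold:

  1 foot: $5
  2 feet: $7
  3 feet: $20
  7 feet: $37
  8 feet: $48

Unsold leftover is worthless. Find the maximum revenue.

65

Consider every possible first cut. r[k] is the best of p[i]+r[k−i] over all sellable i≤k.
r[1] = 5
r[2] = max(5+5, 7+0) = 10
r[3] = max(5+10, 7+5, 20+0) = 20
r[4] = max(5+20, 7+10, 20+5) = 25
r[5] = max(5+25, 7+20, 20+10) = 30
r[6] = max(5+30, 7+25, 20+20) = 40
r[7] = max(5+40, 7+30, 20+25, 37+0) = 45
r[8] = max(5+45, 7+40, 20+30, 37+5, 48+0) = 50
r[9] = max(5+50, 7+45, 20+40, 37+10, 48+5) = 60
r[10] = max(5+60, 7+50, 20+45, 37+20, 48+10) = 65
One optimal cutting: 3 + 3 + 3 + 1 → $65.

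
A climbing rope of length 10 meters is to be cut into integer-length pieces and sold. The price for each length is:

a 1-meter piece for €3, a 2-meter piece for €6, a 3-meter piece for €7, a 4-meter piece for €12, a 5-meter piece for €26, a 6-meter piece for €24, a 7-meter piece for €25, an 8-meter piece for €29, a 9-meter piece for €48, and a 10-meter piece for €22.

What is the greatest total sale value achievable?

52

Consider every possible first cut. R[k] is the best of p[i]+R[k−i] over all sellable i≤k.
R[1] = 3
R[2] = max(3+3, 6+0) = 6
R[3] = max(3+6, 6+3, 7+0) = 9
R[4] = max(3+9, 6+6, 7+3, 12+0) = 12
R[5] = max(3+12, 6+9, 7+6, 12+3, 26+0) = 26
R[6] = max(3+26, 6+12, 7+9, 12+6, 26+3, 24+0) = 29
R[7] = max(3+29, 6+26, 7+12, …, 24+3, 25+0) = 32
R[8] = max(3+32, 6+29, 7+26, …, 25+3, 29+0) = 35
R[9] = max(3+35, 6+32, 7+29, …, 29+3, 48+0) = 48
R[10] = max(3+48, 6+35, 7+32, …, 48+3, 22+0) = 52
One optimal cutting: 5 + 5 → €26 + €26 = €52.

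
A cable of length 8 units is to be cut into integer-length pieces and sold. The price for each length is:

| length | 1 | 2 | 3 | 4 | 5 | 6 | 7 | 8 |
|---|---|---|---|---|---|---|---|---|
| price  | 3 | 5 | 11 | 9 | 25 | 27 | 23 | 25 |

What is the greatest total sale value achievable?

36

Build best[k] bottom-up: best[k] = max over allowed piece i of (p[i] + best[k−i]).
best[1] = 3
best[2] = max(3+3, 5+0) = 6
best[3] = max(3+6, 5+3, 11+0) = 11
best[4] = max(3+11, 5+6, 11+3, 9+0) = 14
best[5] = max(3+14, 5+11, 11+6, 9+3, 25+0) = 25
best[6] = max(3+25, 5+14, 11+11, 9+6, 25+3, 27+0) = 28
best[7] = max(3+28, 5+25, 11+14, …, 27+3, 23+0) = 31
best[8] = max(3+31, 5+28, 11+25, …, 23+3, 25+0) = 36
One optimal cutting: 5 + 3 → $25 + $11 = $36.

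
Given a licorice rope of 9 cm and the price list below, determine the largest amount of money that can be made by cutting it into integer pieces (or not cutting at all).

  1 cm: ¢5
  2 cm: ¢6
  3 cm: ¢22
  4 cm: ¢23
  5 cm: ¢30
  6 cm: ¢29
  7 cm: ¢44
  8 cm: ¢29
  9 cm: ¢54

66

Let r[k] be the best obtainable value from length k. For each k, try every first piece i and keep the best of price[i] + r[k−i].
r[1] = 5
r[2] = max(5+5, 6+0) = 10
r[3] = max(5+10, 6+5, 22+0) = 22
r[4] = max(5+22, 6+10, 22+5, 23+0) = 27
r[5] = max(5+27, 6+22, 22+10, 23+5, 30+0) = 32
r[6] = max(5+32, 6+27, 22+22, 23+10, 30+5, 29+0) = 44
r[7] = max(5+44, 6+32, 22+27, …, 29+5, 44+0) = 49
r[8] = max(5+49, 6+44, 22+32, …, 44+5, 29+0) = 54
r[9] = max(5+54, 6+49, 22+44, …, 29+5, 54+0) = 66
One optimal cutting: 3 + 3 + 3 → ¢22 + ¢22 + ¢22 = ¢66.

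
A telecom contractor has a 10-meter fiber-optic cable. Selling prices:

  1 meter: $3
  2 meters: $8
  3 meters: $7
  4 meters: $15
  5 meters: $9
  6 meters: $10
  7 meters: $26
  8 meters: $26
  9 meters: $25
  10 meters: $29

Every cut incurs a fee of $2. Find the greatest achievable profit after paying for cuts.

Let r[k] be the best obtainable value from length k. For each k, try every first piece i and keep the best of price[i] + r[k−i] minus the 2 cut fee when i<k.
r[1] = 3
r[2] = max(3+3-2, 8+0) = 8
r[3] = max(3+8-2, 8+3-2, 7+0) = 9
r[4] = max(3+9-2, 8+8-2, 7+3-2, 15+0) = 15
r[5] = max(3+15-2, 8+9-2, 7+8-2, 15+3-2, 9+0) = 16
r[6] = max(3+16-2, 8+15-2, 7+9-2, 15+8-2, 9+3-2, 10+0) = 21
r[7] = max(3+21-2, 8+16-2, 7+15-2, …, 10+3-2, 26+0) = 26
r[8] = max(3+26-2, 8+21-2, 7+16-2, …, 26+3-2, 26+0) = 28
r[9] = max(3+28-2, 8+26-2, 7+21-2, …, 26+3-2, 25+0) = 32
r[10] = max(3+32-2, 8+28-2, 7+26-2, …, 25+3-2, 29+0) = 34
One optimal plan: pieces 4 + 4 + 2 (2 cuts) → $38 − $4 = $34.

34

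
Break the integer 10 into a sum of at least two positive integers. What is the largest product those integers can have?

Fill g[k] for k=2..10: at each k try every first piece i and multiply by the better of (k−i) uncut or g[k−i].
g[2] = 1·max(1,0) = 1·1 = 1
g[3] = 1·max(2,1) = 1·2 = 2
g[4] = 2·max(2,1) = 2·2 = 4
g[5] = 2·max(3,2) = 2·3 = 6
g[6] = 3·max(3,2) = 3·3 = 9
g[7] = 2·max(5,6) = 2·6 = 12
g[8] = 2·max(6,9) = 2·9 = 18
g[9] = 3·max(6,9) = 3·9 = 27
g[10] = 2·max(8,18) = 2·18 = 36
One optimal split: 3 + 3 + 2 + 2; product 3·3·2·2 = 36.

36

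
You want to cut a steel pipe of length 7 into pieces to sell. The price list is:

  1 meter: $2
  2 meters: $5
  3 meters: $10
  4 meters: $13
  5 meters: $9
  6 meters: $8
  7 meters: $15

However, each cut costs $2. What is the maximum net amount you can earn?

21

Let r[k] be the best obtainable value from length k. For each k, try every first piece i and keep the best of price[i] + r[k−i] minus the 2 cut fee when i<k.
r[1] = 2
r[2] = max(2+2-2, 5+0) = 5
r[3] = max(2+5-2, 5+2-2, 10+0) = 10
r[4] = max(2+10-2, 5+5-2, 10+2-2, 13+0) = 13
r[5] = max(2+13-2, 5+10-2, 10+5-2, 13+2-2, 9+0) = 13
r[6] = max(2+13-2, 5+13-2, 10+10-2, 13+5-2, 9+2-2, 8+0) = 18
r[7] = max(2+18-2, 5+13-2, 10+13-2, …, 8+2-2, 15+0) = 21
One optimal plan: pieces 4 + 3 (1 cut) → $23 − $2 = $21.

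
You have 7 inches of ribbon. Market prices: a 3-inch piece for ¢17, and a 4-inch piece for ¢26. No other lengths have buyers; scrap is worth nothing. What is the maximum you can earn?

Let f[k] be the best obtainable value from length k. For each k, try every first piece i and keep the best of price[i] + f[k−i].
f[1] = 0
f[2] = 0
f[3] = 17
f[4] = 26
f[5] = 26
f[6] = 34  (first piece 3, then f[3]=17)
f[7] = 43  (first piece 3, then f[4]=26)
One optimal cutting: 4 + 3 → ¢43.

43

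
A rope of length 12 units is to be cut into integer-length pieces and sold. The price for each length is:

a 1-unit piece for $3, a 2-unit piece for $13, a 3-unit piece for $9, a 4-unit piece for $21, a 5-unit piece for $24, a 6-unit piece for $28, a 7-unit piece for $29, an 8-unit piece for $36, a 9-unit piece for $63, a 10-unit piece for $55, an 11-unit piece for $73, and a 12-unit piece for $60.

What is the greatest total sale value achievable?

Consider every possible first cut. r[k] is the best of p[i]+r[k−i] over all sellable i≤k.
r[1] = 3
r[2] = max(3+3, 13+0) = 13
r[3] = max(3+13, 13+3, 9+0) = 16
r[4] = max(3+16, 13+13, 9+3, 21+0) = 26
r[5] = max(3+26, 13+16, 9+13, 21+3, 24+0) = 29
r[6] = max(3+29, 13+26, 9+16, 21+13, 24+3, 28+0) = 39
r[7] = max(3+39, 13+29, 9+26, …, 28+3, 29+0) = 42
r[8] = max(3+42, 13+39, 9+29, …, 29+3, 36+0) = 52
r[9] = max(3+52, 13+42, 9+39, …, 36+3, 63+0) = 63
r[10] = max(3+63, 13+52, 9+42, …, 63+3, 55+0) = 66
r[11] = max(3+66, 13+63, 9+52, …, 55+3, 73+0) = 76
r[12] = max(3+76, 13+66, 9+63, …, 73+3, 60+0) = 79
One optimal cutting: 9 + 2 + 1 → $63 + $13 + $3 = $79.

79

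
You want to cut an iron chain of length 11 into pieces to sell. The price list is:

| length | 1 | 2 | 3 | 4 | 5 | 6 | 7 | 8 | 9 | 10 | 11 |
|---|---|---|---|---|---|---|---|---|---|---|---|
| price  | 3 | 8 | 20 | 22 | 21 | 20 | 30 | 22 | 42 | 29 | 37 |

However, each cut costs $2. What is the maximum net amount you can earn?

Consider every possible first cut. r[k] is the best of p[i]+r[k−i] over all sellable i≤k, charging 2 whenever i<k.
r[1] = 3
r[2] = max(3+3-2, 8+0) = 8
r[3] = max(3+8-2, 8+3-2, 20+0) = 20
r[4] = max(3+20-2, 8+8-2, 20+3-2, 22+0) = 22
r[5] = max(3+22-2, 8+20-2, 20+8-2, 22+3-2, 21+0) = 26
r[6] = max(3+26-2, 8+22-2, 20+20-2, 22+8-2, 21+3-2, 20+0) = 38
r[7] = max(3+38-2, 8+26-2, 20+22-2, …, 20+3-2, 30+0) = 40
r[8] = max(3+40-2, 8+38-2, 20+26-2, …, 30+3-2, 22+0) = 44
r[9] = max(3+44-2, 8+40-2, 20+38-2, …, 22+3-2, 42+0) = 56
r[10] = max(3+56-2, 8+44-2, 20+40-2, …, 42+3-2, 29+0) = 58
r[11] = max(3+58-2, 8+56-2, 20+44-2, …, 29+3-2, 37+0) = 62
One optimal plan: pieces 3 + 3 + 3 + 2 (3 cuts) → $68 − $6 = $62.

62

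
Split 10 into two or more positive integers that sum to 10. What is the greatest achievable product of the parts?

36

Define g[k] = max over 1≤i<k of i · max(k−i, g[k−i]); the inner max lets the remainder stay uncut if that's better.
g[2] = 1*max(1,0) = 1*1 = 1
g[3] = max(1*2, 2*1) = 2
g[4] = max(1*3, 2*2, 3*1) = 4
g[5] = max(1*4, 2*3, 3*2, 4*1) = 6
g[6] = max(1*6, 2*4, 3*3, 4*2, 5*1) = 9
g[7] = max(1*9, 2*6, 3*4, 4*3, 5*2, 6*1) = 12
g[8] = max(1*12, 2*9, 3*6, …, 6*2, 7*1) = 18
g[9] = max(1*18, 2*12, 3*9, …, 7*2, 8*1) = 27
g[10] = max(1*27, 2*18, 3*12, …, 8*2, 9*1) = 36
One optimal split: 3 + 3 + 2 + 2; product 3*3*2*2 = 36.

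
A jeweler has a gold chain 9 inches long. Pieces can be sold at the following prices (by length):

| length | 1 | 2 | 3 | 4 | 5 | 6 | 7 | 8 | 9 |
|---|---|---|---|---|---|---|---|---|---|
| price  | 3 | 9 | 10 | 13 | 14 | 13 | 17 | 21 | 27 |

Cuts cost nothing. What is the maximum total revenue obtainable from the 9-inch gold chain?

39

Consider every possible first cut. v[k] is the best of p[i]+v[k−i] over all sellable i≤k.
v[1] = 3
v[2] = max(3+3, 9+0) = 9
v[3] = max(3+9, 9+3, 10+0) = 12
v[4] = max(3+12, 9+9, 10+3, 13+0) = 18
v[5] = max(3+18, 9+12, 10+9, 13+3, 14+0) = 21
v[6] = max(3+21, 9+18, 10+12, 13+9, 14+3, 13+0) = 27
v[7] = max(3+27, 9+21, 10+18, …, 13+3, 17+0) = 30
v[8] = max(3+30, 9+27, 10+21, …, 17+3, 21+0) = 36
v[9] = max(3+36, 9+30, 10+27, …, 21+3, 27+0) = 39
One optimal cutting: 2 + 2 + 2 + 2 + 1 → $9 + $9 + $9 + $9 + $3 = $39.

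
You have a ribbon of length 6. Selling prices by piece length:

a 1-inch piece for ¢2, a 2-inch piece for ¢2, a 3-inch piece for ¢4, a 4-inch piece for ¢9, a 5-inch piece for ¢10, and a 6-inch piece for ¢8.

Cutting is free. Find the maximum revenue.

13

Build best[k] bottom-up: best[k] = max over allowed piece i of (p[i] + best[k−i]).
best[1] = 2
best[2] = 4  (first piece 1, then best[1]=2)
best[3] = 6  (first piece 1, then best[2]=4)
best[4] = 9
best[5] = 11  (first piece 1, then best[4]=9)
best[6] = 13  (first piece 1, then best[5]=11)
One optimal cutting: 4 + 1 + 1 → ¢9 + ¢2 + ¢2 = ¢13.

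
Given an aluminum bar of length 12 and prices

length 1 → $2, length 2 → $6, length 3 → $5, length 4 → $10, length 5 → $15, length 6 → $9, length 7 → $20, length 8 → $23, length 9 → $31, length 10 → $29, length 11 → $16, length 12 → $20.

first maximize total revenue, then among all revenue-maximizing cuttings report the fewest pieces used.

Build r[k] bottom-up: r[k] = max over allowed piece i of (p[i] + r[k−i]).
r[1] = 2
r[2] = 6
r[3] = 8  (first piece 1, then r[2]=6)
r[4] = 12  (first piece 2, then r[2]=6)
r[5] = 15
r[6] = 18  (first piece 2, then r[4]=12)
r[7] = 21  (first piece 2, then r[5]=15)
r[8] = 24  (first piece 2, then r[6]=18)
r[9] = 31
r[10] = 33  (first piece 1, then r[9]=31)
r[11] = 37  (first piece 2, then r[9]=31)
r[12] = 39  (first piece 1, then r[11]=37)
Maximum revenue is $39.
Now minimize piece count subject to staying optimal: for each k, pieces[k] = 1 + min over i with p[i]+r[k−i]=r[k] of pieces[k−i].
pieces[9] = 1
pieces[10] = 2
pieces[11] = 2
pieces[12] = 3

3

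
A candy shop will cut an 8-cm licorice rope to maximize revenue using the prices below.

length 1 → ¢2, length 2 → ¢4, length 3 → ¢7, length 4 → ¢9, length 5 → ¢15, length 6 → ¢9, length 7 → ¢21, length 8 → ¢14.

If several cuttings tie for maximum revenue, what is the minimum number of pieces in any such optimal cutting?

Build r[k] bottom-up: r[k] = max over allowed piece i of (p[i] + r[k−i]).
r[1] = 2
r[2] = 4  (first piece 1, then r[1]=2)
r[3] = 7
r[4] = 9  (first piece 1, then r[3]=7)
r[5] = 15
r[6] = 17  (first piece 1, then r[5]=15)
r[7] = 21
r[8] = 23  (first piece 1, then r[7]=21)
Maximum revenue is ¢23.
Now minimize piece count subject to staying optimal: for each k, pieces[k] = 1 + min over i with p[i]+r[k−i]=r[k] of pieces[k−i].
pieces[5] = 1
pieces[6] = 2
pieces[7] = 1
pieces[8] = 2

2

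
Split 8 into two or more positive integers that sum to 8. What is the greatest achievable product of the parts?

Define P[k] = max over 1≤i<k of i · max(k−i, P[k−i]); the inner max lets the remainder stay uncut if that's better.
P[2] = 1·max(1,0) = 1·1 = 1
P[3] = 1·max(2,1) = 1·2 = 2
P[4] = 2·max(2,1) = 2·2 = 4
P[5] = 2·max(3,2) = 2·3 = 6
P[6] = 3·max(3,2) = 3·3 = 9
P[7] = 2·max(5,6) = 2·6 = 12
P[8] = 2·max(6,9) = 2·9 = 18
One optimal split: 3 + 3 + 2; product 3·3·2 = 18.

18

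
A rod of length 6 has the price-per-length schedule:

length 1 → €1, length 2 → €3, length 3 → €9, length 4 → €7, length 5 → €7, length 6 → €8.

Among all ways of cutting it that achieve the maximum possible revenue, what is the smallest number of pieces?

2

Let r[k] be the best obtainable value from length k. For each k, try every first piece i and keep the best of price[i] + r[k−i].
r[1] = 1
r[2] = 3
r[3] = 9
r[4] = 10  (first piece 1, then r[3]=9)
r[5] = 12  (first piece 2, then r[3]=9)
r[6] = 18  (first piece 3, then r[3]=9)
Maximum revenue is €18.
Now minimize piece count subject to staying optimal: for each k, pieces[k] = 1 + min over i with p[i]+r[k−i]=r[k] of pieces[k−i].
pieces[3] = 1
pieces[4] = 2
pieces[5] = 2
pieces[6] = 2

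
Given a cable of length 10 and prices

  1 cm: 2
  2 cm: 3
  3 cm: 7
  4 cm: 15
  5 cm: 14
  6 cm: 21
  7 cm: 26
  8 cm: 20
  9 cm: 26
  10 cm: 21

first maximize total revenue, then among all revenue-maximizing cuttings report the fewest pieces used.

Consider every possible first cut. r[k] is the best of p[i]+r[k−i] over all sellable i≤k.
r[1] = 2
r[2] = 4  (first piece 1, then r[1]=2)
r[3] = 7
r[4] = 15
r[5] = 17  (first piece 1, then r[4]=15)
r[6] = 21
r[7] = 26
r[8] = 30  (first piece 4, then r[4]=15)
r[9] = 32  (first piece 1, then r[8]=30)
r[10] = 36  (first piece 4, then r[6]=21)
Maximum revenue is 36.
Now minimize piece count subject to staying optimal: for each k, pieces[k] = 1 + min over i with p[i]+r[k−i]=r[k] of pieces[k−i].
pieces[7] = 1
pieces[8] = 2
pieces[9] = 3
pieces[10] = 2

2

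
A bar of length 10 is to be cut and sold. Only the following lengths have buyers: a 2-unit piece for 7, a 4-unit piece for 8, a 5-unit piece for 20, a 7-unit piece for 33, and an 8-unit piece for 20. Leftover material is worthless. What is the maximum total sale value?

40

Let best[k] be the best obtainable value from length k. For each k, try every first piece i and keep the best of price[i] + best[k−i].
best[1] = 0
best[2] = 7
best[3] = 7
best[4] = max(7+7, 8+0) = 14
best[5] = max(7+7, 8+0, 20+0) = 20
best[6] = max(7+14, 8+7, 20+0) = 21
best[7] = max(7+20, 8+7, 20+7, 33+0) = 33
best[8] = max(7+21, 8+14, 20+7, 33+0, 20+0) = 33
best[9] = max(7+33, 8+20, 20+14, 33+7, 20+0) = 40
best[10] = max(7+33, 8+21, 20+20, 33+7, 20+7) = 40
One optimal cutting: pieces 7 + 2 with 1 unit of scrap → 40.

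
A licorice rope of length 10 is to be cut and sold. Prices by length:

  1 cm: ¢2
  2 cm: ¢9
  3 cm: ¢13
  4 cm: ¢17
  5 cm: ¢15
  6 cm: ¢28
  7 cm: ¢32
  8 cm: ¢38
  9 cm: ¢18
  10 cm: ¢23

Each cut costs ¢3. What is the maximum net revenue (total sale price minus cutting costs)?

44

Let net[k] be the best obtainable value from length k. For each k, try every first piece i and keep the best of price[i] + net[k−i] minus the 3 cut fee when i<k.
net[1] = 2
net[2] = 9
net[3] = 13
net[4] = 17
net[5] = 19  (first piece 2, then net[3]=13)
net[6] = 28
net[7] = 32
net[8] = 38
net[9] = 38  (first piece 2, then net[7]=32)
net[10] = 44  (first piece 2, then net[8]=38)
One optimal plan: pieces 8 + 2 (1 cut) → ¢47 − ¢3 = ¢44.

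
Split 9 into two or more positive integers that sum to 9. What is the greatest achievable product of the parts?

Let g[k] be the best product for length k (with at least one cut). For each first piece i, the rest contributes max(k−i, g[k−i]).
Small cases: g[2]=1.
g[3] = max(1·2, 2·1) = 2
g[4] = max(1·3, 2·2, 3·1) = 4
g[5] = max(1·4, 2·3, 3·2, 4·1) = 6
g[6] = max(1·6, 2·4, 3·3, 4·2, 5·1) = 9
g[7] = max(1·9, 2·6, 3·4, 4·3, 5·2, 6·1) = 12
g[8] = max(1·12, 2·9, 3·6, …, 6·2, 7·1) = 18
g[9] = max(1·18, 2·12, 3·9, …, 7·2, 8·1) = 27
One optimal split: 3 + 3 + 3; product 3·3·3 = 27.

27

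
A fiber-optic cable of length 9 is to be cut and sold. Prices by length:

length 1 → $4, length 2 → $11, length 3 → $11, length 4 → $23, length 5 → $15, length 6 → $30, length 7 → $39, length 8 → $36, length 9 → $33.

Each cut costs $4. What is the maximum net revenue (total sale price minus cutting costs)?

46

Build net[k] bottom-up: net[k] = max over allowed piece i of (p[i] + net[k−i]) − 4 per cut.
net[1] = 4
net[2] = max(4+4-4, 11+0) = 11
net[3] = max(4+11-4, 11+4-4, 11+0) = 11
net[4] = max(4+11-4, 11+11-4, 11+4-4, 23+0) = 23
net[5] = max(4+23-4, 11+11-4, 11+11-4, 23+4-4, 15+0) = 23
net[6] = max(4+23-4, 11+23-4, 11+11-4, 23+11-4, 15+4-4, 30+0) = 30
net[7] = max(4+30-4, 11+23-4, 11+23-4, …, 30+4-4, 39+0) = 39
net[8] = max(4+39-4, 11+30-4, 11+23-4, …, 39+4-4, 36+0) = 42
net[9] = max(4+42-4, 11+39-4, 11+30-4, …, 36+4-4, 33+0) = 46
One optimal plan: pieces 7 + 2 (1 cut) → $50 − $4 = $46.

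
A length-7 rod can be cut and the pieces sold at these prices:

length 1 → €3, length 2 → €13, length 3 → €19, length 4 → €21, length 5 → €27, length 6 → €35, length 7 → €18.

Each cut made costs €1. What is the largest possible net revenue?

Let v[k] be the best obtainable value from length k. For each k, try every first piece i and keep the best of price[i] + v[k−i] minus the 1 cut fee when i<k.
v[1] = 3
v[2] = max(3+3-1, 13+0) = 13
v[3] = max(3+13-1, 13+3-1, 19+0) = 19
v[4] = max(3+19-1, 13+13-1, 19+3-1, 21+0) = 25
v[5] = max(3+25-1, 13+19-1, 19+13-1, 21+3-1, 27+0) = 31
v[6] = max(3+31-1, 13+25-1, 19+19-1, 21+13-1, 27+3-1, 35+0) = 37
v[7] = max(3+37-1, 13+31-1, 19+25-1, …, 35+3-1, 18+0) = 43
One optimal plan: pieces 3 + 2 + 2 (2 cuts) → €45 − €2 = €43.

43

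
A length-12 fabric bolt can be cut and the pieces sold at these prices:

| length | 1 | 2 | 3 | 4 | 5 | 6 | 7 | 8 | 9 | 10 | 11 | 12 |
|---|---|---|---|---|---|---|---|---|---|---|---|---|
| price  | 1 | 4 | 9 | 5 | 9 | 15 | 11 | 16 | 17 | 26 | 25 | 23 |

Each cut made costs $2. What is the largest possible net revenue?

Consider every possible first cut. net[k] is the best of p[i]+net[k−i] over all sellable i≤k, charging 2 whenever i<k.
net[1] = 1
net[2] = 4
net[3] = 9
net[4] = 8  (first piece 1, then net[3]=9)
net[5] = 11  (first piece 2, then net[3]=9)
net[6] = 16  (first piece 3, then net[3]=9)
net[7] = 15  (first piece 1, then net[6]=16)
net[8] = 18  (first piece 2, then net[6]=16)
net[9] = 23  (first piece 3, then net[6]=16)
net[10] = 26
net[11] = 25  (first piece 1, then net[10]=26)
net[12] = 30  (first piece 3, then net[9]=23)
One optimal plan: pieces 3 + 3 + 3 + 3 (3 cuts) → $36 − $6 = $30.

30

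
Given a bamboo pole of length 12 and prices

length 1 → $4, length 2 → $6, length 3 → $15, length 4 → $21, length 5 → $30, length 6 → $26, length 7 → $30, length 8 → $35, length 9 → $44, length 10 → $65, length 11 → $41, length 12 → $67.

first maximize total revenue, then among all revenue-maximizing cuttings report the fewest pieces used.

3

Let r[k] be the best obtainable value from length k. For each k, try every first piece i and keep the best of price[i] + r[k−i].
r[1] = 4
r[2] = 8  (first piece 1, then r[1]=4)
r[3] = 15
r[4] = 21
r[5] = 30
r[6] = 34  (first piece 1, then r[5]=30)
r[7] = 38  (first piece 1, then r[6]=34)
r[8] = 45  (first piece 3, then r[5]=30)
r[9] = 51  (first piece 4, then r[5]=30)
r[10] = 65
r[11] = 69  (first piece 1, then r[10]=65)
r[12] = 73  (first piece 1, then r[11]=69)
Maximum revenue is $73.
Now minimize piece count subject to staying optimal: for each k, pieces[k] = 1 + min over i with p[i]+r[k−i]=r[k] of pieces[k−i].
pieces[9] = 2
pieces[10] = 1
pieces[11] = 2
pieces[12] = 3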